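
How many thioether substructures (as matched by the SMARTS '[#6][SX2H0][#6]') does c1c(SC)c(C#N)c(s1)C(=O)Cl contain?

[#6][SX2H0][#6] is the SMARTS for a thioether: an aliphatic sulfur bridging two carbons with no H on the sulfur.
Exactly one fragment in the molecule meets all constraints, giving 1 match.

1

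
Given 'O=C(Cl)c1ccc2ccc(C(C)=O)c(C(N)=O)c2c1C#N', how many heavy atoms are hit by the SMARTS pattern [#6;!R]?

The query [#6;!R] means: carbon not in any ring.
Check the 21 heavy atoms by environment: 10× c (aromatic, in 6-ring) → no; 5× C (acyclic) → match; 3× O (acyclic) → no; 2× N (acyclic) → no; 1× Cl (acyclic) → no.
That gives 5 matching atoms.

5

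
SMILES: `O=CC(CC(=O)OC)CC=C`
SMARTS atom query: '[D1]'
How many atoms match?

The query [D1] means: atom with exactly one heavy-atom neighbour (degree 1).
Check the 11 heavy atoms by environment: 4× C (D2) → no; 2× C (D3) → no; 2× O (D1) → match; 1× O (D2) → no; 2× C (D1) → match.
Summing the matching environments: 2 + 2 = 4 matching atoms.

4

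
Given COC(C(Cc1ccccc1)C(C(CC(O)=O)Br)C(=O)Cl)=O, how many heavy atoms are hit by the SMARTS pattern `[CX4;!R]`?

Check the 22 heavy atoms by environment: 6× C (X4, acyclic) → match; 3× C (X3, acyclic) → no; 3× O (X1, acyclic) → no; 2× O (X2, acyclic) → no; 1× Cl (X1, acyclic) → no; 1× Br (X1, acyclic) → no; 6× c (aromatic, X3, in 6-ring) → no.
That gives 6 matching atoms.

6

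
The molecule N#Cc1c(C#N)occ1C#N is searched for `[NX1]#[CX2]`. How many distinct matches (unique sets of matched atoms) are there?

[NX1]#[CX2] is the SMARTS for a nitrile: a nitrogen triple-bonded to a two-connected carbon.
The molecule carries 3 separate instances of a nitrile (-C#N) meeting every constraint; each maps to a distinct set of atoms, giving 3 matches.

3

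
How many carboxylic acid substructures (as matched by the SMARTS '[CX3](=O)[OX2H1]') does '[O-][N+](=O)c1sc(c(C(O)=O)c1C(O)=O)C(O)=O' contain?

3

[CX3](=O)[OX2H1] is the SMARTS for a carboxylic acid: an sp2 carbon double-bonded to O and single-bonded to an -OH oxygen.
The molecule carries 3 separate instances of a carboxylic acid group (-C(=O)OH) meeting every constraint; each maps to a distinct set of atoms, giving 3 matches.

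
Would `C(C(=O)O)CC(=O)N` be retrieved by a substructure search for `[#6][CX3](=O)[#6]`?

No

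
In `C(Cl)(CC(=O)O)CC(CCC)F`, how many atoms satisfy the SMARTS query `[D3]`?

3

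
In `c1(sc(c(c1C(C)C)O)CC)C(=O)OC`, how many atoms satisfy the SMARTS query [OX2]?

2

The query [OX2] means: aliphatic oxygen with two total connections — ether, hydroxyl, or ester single-bond O.
Check the 15 heavy atoms by environment: 1× s (aromatic, X2) → no; 4× c (aromatic, X3) → no; 2× O (X2) → match; 6× C (X4) → no; 1× C (X3) → no; 1× O (X1) → no.
That gives 2 matching atoms.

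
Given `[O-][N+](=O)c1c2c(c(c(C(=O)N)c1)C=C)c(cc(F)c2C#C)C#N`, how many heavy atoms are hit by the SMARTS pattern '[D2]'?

The query [D2] means: atom with exactly two heavy-atom neighbours.
Check the 23 heavy atoms by environment: 8× c (aromatic, D3) → no; 2× c (aromatic, D2) → match; 1× F (D1) → no; 1× N (charge +1, D3) → no; 1× O (charge -1, D1) → no; 2× O (D1) → no; 3× C (D2) → match; 2× C (D1) → no; 2× N (D1) → no; 1× C (D3) → no.
Summing the matching environments: 2 + 3 = 5 matching atoms.

5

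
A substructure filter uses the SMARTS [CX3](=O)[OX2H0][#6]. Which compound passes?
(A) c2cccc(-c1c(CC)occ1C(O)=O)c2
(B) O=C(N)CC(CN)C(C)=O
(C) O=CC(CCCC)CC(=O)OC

C

[CX3](=O)[OX2H0][#6] describes a carbonyl carbon bonded to an oxygen that is itself bonded to carbon (no H on that O) (an ester).
(A) has a carboxylic acid group (-C(=O)OH) but the singly-bonded O carries H (OX2H1, not H0).
(B) has a primary amide (-C(=O)NH2) but the carbonyl is bonded to N, not to an O-C linkage.
(C) contains a methyl-ester group (-C(=O)OCH3), which satisfies every atom and bond constraint.
So the answer is (C).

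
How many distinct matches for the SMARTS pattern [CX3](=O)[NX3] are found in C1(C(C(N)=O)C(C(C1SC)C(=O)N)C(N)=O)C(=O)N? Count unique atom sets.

4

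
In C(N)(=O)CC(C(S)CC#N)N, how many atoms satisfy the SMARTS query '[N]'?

The query [N] means: uppercase N matches aliphatic (non-aromatic) nitrogen only.
Check the 11 heavy atoms by environment: 6× C → no; 1× S → no; 3× N → match; 1× O → no.
That gives 3 matching atoms.

3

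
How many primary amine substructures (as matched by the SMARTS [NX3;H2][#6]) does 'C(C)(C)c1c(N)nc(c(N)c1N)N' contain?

[NX3;H2][#6] is the SMARTS for a primary amine: a trivalent nitrogen with two H attached to carbon.
The molecule carries 4 separate instances of a primary amino group (-NH2) meeting every constraint; each maps to a distinct set of atoms, giving 4 matches.

4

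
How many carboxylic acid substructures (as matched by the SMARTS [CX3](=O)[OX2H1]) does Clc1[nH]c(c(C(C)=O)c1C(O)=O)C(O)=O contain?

[CX3](=O)[OX2H1] is the SMARTS for a carboxylic acid: an sp2 carbon double-bonded to O and single-bonded to an -OH oxygen.
The molecule carries 2 separate instances of a carboxylic acid group (-C(=O)OH) meeting every constraint; each maps to a distinct set of atoms, giving 2 matches.

2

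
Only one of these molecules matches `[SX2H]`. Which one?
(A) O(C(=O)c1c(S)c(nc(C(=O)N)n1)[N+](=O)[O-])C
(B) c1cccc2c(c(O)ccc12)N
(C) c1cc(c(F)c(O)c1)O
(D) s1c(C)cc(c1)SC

[SX2H] describes an aliphatic sulfur with two connections, one being H (a thiol).
(A) contains a thiol (-SH), which satisfies every atom and bond constraint.
(B) has a hydroxyl group (-OH) but it is an -OH, not an -SH.
(C) has a hydroxyl group (-OH) but it is an -OH, not an -SH.
(D) has a methylthio ether (-SCH3) but the sulfur has H0 (bonded to two carbons), not H1.
So the answer is (A).

A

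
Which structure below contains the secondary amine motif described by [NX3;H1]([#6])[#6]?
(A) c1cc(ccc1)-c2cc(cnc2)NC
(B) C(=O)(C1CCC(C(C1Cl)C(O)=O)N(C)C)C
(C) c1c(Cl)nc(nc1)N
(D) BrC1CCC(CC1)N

A

[NX3;H1]([#6])[#6] describes a trivalent nitrogen with one H, bonded to two carbons (a secondary amine).
(A) contains an N-methylamino group (-NHCH3), which satisfies every atom and bond constraint.
(B) has a dimethylamino group (-N(CH3)2) but the nitrogen has H0, not H1.
(C) has a primary amino group (-NH2) but the nitrogen has H2 and only one carbon neighbour.
(D) has a primary amino group (-NH2) but the nitrogen has H2 and only one carbon neighbour.
So the answer is (A).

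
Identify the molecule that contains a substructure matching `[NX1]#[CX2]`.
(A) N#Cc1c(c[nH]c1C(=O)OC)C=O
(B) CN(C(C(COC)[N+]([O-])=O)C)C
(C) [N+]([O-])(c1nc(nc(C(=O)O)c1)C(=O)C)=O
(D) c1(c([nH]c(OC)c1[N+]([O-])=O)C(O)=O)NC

A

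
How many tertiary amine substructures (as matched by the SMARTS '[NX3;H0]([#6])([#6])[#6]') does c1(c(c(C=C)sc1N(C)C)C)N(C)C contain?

[NX3;H0]([#6])([#6])[#6] is the SMARTS for a tertiary amine: a trivalent nitrogen with no H, bonded to three carbons.
The molecule carries 2 separate instances of a dimethylamino group (-N(CH3)2) meeting every constraint; each maps to a distinct set of atoms, giving 2 matches.

2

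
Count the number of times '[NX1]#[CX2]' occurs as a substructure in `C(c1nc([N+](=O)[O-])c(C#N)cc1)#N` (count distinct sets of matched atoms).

2

[NX1]#[CX2] is the SMARTS for a nitrile: a nitrogen triple-bonded to a two-connected carbon.
The molecule carries 2 separate instances of a nitrile (-C#N) meeting every constraint; each maps to a distinct set of atoms, giving 2 matches.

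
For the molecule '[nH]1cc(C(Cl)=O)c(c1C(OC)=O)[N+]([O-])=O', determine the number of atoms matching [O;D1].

The query [O;D1] means: aliphatic oxygen bonded to exactly one heavy atom.
Check the 15 heavy atoms by environment: 1× n (aromatic, D2) → no; 3× c (aromatic, D3) → no; 1× c (aromatic, D2) → no; 1× N (charge +1, D3) → no; 1× O (charge -1, D1) → match; 3× O (D1) → match; 2× C (D3) → no; 1× Cl (D1) → no; 1× O (D2) → no; 1× C (D1) → no.
Summing the matching environments: 1 + 3 = 4 matching atoms.

4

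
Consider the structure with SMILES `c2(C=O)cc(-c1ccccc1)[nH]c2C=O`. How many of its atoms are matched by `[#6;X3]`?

12

Check the 15 heavy atoms by environment: 1× n (aromatic, X3) → no; 10× c (aromatic, X3) → match; 2× C (X3) → match; 2× O (X1) → no.
Summing the matching environments: 10 + 2 = 12 matching atoms.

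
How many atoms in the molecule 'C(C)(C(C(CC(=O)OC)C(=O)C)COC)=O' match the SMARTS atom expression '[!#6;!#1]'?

5

Check the 16 heavy atoms by environment: 11× C → no; 5× O → match.
That gives 5 matching atoms.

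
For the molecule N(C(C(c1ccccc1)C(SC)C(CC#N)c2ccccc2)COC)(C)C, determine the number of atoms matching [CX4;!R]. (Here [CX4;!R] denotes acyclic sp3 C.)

10

The query [CX4;!R] means: aliphatic carbon with four total connections, not in a ring.
Check the 27 heavy atoms by environment: 10× C (X4, acyclic) → match; 1× S (X2, acyclic) → no; 1× O (X2, acyclic) → no; 1× C (X2, acyclic) → no; 1× N (X1, acyclic) → no; 1× N (X3, acyclic) → no; 12× c (aromatic, X3, in 6-ring) → no.
That gives 10 matching atoms.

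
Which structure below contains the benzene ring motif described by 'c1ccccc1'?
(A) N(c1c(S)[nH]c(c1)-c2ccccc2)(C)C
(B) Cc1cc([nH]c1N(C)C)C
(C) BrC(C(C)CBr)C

c1ccccc1 describes six aromatic carbons in a ring (a benzene ring).
(A) contains a phenyl ring, which satisfies every atom and bond constraint.
(B) has a methyl group (-CH3) but no six-membered all-carbon aromatic ring is present.
(C) has a methyl group (-CH3) but no six-membered all-carbon aromatic ring is present.
So the answer is (A).

A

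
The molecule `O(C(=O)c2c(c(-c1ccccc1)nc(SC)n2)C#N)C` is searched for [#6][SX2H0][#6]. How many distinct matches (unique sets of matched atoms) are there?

[#6][SX2H0][#6] is the SMARTS for a thioether: an aliphatic sulfur bridging two carbons with no H on the sulfur.
Exactly one fragment in the molecule meets all constraints, giving 1 match.

1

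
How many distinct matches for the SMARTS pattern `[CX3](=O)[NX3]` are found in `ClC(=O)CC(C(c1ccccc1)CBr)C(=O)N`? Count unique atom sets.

1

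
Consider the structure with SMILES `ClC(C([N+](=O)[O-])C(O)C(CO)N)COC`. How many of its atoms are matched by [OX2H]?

2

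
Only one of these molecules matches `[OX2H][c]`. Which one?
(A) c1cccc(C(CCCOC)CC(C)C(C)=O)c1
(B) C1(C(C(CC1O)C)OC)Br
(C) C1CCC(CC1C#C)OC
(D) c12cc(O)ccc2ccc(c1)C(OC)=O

D

[OX2H][c] describes a hydroxyl oxygen attached to an aromatic carbon (a phenol).
(A) has a methoxy ether (-OCH3) but the oxygen has H0, not H1.
(B) has a hydroxyl group (-OH) but the -OH is on an aliphatic carbon, not an aromatic c.
(C) has a methoxy ether (-OCH3) but the oxygen has H0, not H1.
(D) contains a hydroxyl group (-OH), which satisfies every atom and bond constraint.
So the answer is (D).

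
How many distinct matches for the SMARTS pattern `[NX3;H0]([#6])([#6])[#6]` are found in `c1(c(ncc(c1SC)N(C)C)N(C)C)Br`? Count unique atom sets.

2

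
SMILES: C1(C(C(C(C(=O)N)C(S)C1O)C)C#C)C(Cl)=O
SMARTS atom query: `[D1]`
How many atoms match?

The query [D1] means: atom with exactly one heavy-atom neighbour (degree 1).
Check the 17 heavy atoms by environment: 8× C (D3) → no; 3× O (D1) → match; 1× Cl (D1) → match; 1× C (D2) → no; 2× C (D1) → match; 1× S (D1) → match; 1× N (D1) → match.
Summing the matching environments: 3 + 1 + 2 + 1 + 1 = 8 matching atoms.

8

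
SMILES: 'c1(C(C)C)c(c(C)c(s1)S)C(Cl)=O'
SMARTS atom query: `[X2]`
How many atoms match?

2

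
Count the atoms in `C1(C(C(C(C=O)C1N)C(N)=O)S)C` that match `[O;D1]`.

The query [O;D1] means: aliphatic oxygen bonded to exactly one heavy atom.
Check the 13 heavy atoms by environment: 6× C (D3) → no; 2× O (D1) → match; 2× N (D1) → no; 1× S (D1) → no; 1× C (D2) → no; 1× C (D1) → no.
That gives 2 matching atoms.

2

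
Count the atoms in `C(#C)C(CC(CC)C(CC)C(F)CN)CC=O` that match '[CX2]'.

2

Check the 17 heavy atoms by environment: 11× C (X4) → no; 1× N (X3) → no; 2× C (X2) → match; 1× F (X1) → no; 1× C (X3) → no; 1× O (X1) → no.
That gives 2 matching atoms.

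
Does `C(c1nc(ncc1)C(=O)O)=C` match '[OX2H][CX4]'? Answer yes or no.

No

The pattern [OX2H][CX4] describes a hydroxyl oxygen bound to an sp3 (X4) carbon — an aliphatic alcohol.
The closest candidate here is a carboxylic acid group (-C(=O)OH), but the -OH is on a CX3 carbonyl carbon, not a CX4 carbon. No other fragment satisfies the full query, so there is no match.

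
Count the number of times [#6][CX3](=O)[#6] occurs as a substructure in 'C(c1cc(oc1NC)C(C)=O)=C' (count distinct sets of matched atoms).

[#6][CX3](=O)[#6] is the SMARTS for a ketone: a carbonyl carbon (no H) flanked by two carbons.
Exactly one fragment in the molecule meets all constraints, giving 1 match.

1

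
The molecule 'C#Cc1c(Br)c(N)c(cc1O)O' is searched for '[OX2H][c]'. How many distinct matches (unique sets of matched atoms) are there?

[OX2H][c] is the SMARTS for a phenol: a hydroxyl oxygen attached to an aromatic carbon.
The molecule carries 2 separate instances of a hydroxyl group (-OH) meeting every constraint; each maps to a distinct set of atoms, giving 2 matches.

2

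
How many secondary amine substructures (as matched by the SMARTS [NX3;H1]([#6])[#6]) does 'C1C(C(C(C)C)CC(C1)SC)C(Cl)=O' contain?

0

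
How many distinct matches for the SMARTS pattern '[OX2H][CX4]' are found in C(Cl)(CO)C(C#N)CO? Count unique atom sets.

2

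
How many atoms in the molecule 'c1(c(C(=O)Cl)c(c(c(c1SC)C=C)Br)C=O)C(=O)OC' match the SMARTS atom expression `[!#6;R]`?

The query [!#6;R] means: non-carbon atom that is part of a ring.
Check the 20 heavy atoms by environment: 6× c (aromatic, in 6-ring) → no; 7× C (acyclic) → no; 4× O (acyclic) → no; 1× Cl (acyclic) → no; 1× Br (acyclic) → no; 1× S (acyclic) → no.
No environment satisfies the query, so 0 matching atoms.

0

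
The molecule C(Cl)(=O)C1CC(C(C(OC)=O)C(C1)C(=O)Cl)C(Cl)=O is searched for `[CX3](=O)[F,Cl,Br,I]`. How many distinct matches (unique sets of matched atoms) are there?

3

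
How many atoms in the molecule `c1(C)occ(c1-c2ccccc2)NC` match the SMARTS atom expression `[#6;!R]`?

Check the 14 heavy atoms by environment: 1× o (aromatic, in 5-ring) → no; 4× c (aromatic, in 5-ring) → no; 1× N (acyclic) → no; 2× C (acyclic) → match; 6× c (aromatic, in 6-ring) → no.
That gives 2 matching atoms.

2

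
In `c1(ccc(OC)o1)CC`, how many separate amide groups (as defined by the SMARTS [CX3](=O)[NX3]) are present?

0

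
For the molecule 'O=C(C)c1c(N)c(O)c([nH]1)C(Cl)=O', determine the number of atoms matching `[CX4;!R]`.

The query [CX4;!R] means: aliphatic carbon with four total connections, not in a ring.
Check the 13 heavy atoms by environment: 1× n (aromatic, X3, in 5-ring) → no; 4× c (aromatic, X3, in 5-ring) → no; 1× O (X2, acyclic) → no; 2× C (X3, acyclic) → no; 2× O (X1, acyclic) → no; 1× Cl (X1, acyclic) → no; 1× C (X4, acyclic) → match; 1× N (X3, acyclic) → no.
That gives 1 matching atom.

1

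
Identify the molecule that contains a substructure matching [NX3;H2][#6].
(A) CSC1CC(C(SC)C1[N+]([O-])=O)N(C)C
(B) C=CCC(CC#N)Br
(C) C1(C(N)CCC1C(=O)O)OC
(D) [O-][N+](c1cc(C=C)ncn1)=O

C

[NX3;H2][#6] describes a trivalent nitrogen with two H attached to carbon (a primary amine).
(A) has a nitro group (-[N+](=O)[O-]) but the nitrogen is [N+] with no H, not NX3H2.
(B) has a nitrile (-C#N) but the nitrogen is NX1 (triple-bonded), not NX3 with two H.
(C) contains a primary amino group (-NH2), which satisfies every atom and bond constraint.
(D) has a nitro group (-[N+](=O)[O-]) but the nitrogen is [N+] with no H, not NX3H2.
So the answer is (C).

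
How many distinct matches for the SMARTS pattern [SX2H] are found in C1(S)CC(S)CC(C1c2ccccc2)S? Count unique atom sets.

[SX2H] is the SMARTS for a thiol: an aliphatic sulfur with two connections, one being H.
The molecule carries 3 separate instances of a thiol (-SH) meeting every constraint; each maps to a distinct set of atoms, giving 3 matches.

3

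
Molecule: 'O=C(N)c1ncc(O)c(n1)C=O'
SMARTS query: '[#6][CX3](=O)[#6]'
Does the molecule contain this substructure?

The pattern [#6][CX3](=O)[#6] describes a carbonyl carbon (no H) flanked by two carbons — a ketone.
The closest candidate here is a primary amide (-C(=O)NH2), but one neighbour of the carbonyl carbon is N, not C. No other fragment satisfies the full query, so there is no match.

No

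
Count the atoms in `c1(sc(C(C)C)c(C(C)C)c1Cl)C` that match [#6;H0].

4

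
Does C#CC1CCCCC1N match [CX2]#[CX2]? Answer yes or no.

The pattern [CX2]#[CX2] describes a carbon-carbon triple bond — an alkyne.
The molecule carries an ethynyl group (-C#CH), whose atoms satisfy every constraint of the query, so the pattern matches.

Yes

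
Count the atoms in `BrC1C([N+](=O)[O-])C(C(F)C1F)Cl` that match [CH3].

The query [CH3] means: aliphatic carbon with exactly three hydrogens.
Check the 12 heavy atoms by environment: 5× C (H1) → no; 1× N (charge +1, H0) → no; 1× O (charge -1, H0) → no; 1× O (H0) → no; 2× F (H0) → no; 1× Cl (H0) → no; 1× Br (H0) → no.
No environment satisfies the query, so 0 matching atoms.

0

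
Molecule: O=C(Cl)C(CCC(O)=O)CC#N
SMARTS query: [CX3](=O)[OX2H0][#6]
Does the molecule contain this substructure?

No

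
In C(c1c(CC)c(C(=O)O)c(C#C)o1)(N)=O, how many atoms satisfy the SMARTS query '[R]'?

Check the 15 heavy atoms by environment: 1× o (aromatic, in 5-ring) → match; 4× c (aromatic, in 5-ring) → match; 6× C (acyclic) → no; 3× O (acyclic) → no; 1× N (acyclic) → no.
Summing the matching environments: 1 + 4 = 5 matching atoms.

5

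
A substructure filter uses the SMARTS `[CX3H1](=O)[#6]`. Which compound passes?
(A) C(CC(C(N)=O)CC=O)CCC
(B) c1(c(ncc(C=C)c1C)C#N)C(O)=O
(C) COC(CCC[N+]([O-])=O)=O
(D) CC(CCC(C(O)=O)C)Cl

A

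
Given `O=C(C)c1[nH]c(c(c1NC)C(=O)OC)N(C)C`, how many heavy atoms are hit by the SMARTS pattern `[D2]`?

3

Check the 17 heavy atoms by environment: 1× n (aromatic, D2) → match; 4× c (aromatic, D3) → no; 1× N (D3) → no; 5× C (D1) → no; 1× N (D2) → match; 2× C (D3) → no; 2× O (D1) → no; 1× O (D2) → match.
Summing the matching environments: 1 + 1 + 1 = 3 matching atoms.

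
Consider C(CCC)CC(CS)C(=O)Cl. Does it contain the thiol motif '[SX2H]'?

The pattern [SX2H] describes an aliphatic sulfur with two connections, one being H — a thiol.
The molecule carries a thiol (-SH), whose atoms satisfy every constraint of the query, so the pattern matches.

Yes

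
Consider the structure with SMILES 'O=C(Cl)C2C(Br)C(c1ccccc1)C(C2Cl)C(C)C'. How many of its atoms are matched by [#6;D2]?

5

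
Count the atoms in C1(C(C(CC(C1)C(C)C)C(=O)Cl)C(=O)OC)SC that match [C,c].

13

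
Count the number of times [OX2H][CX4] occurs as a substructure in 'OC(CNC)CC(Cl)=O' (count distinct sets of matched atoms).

1

[OX2H][CX4] is the SMARTS for an aliphatic alcohol: a hydroxyl oxygen bound to an sp3 (X4) carbon.
Exactly one fragment in the molecule meets all constraints, giving 1 match.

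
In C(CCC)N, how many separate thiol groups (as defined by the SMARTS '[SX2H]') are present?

0

[SX2H] is the SMARTS for a thiol: an aliphatic sulfur with two connections, one being H.
No fragment in the molecule satisfies every constraint, giving 0 matches.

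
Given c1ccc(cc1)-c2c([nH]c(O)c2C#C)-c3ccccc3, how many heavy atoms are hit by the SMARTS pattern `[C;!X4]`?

The query [C;!X4] means: aliphatic carbon that does not have four total connections.
Check the 20 heavy atoms by environment: 1× n (aromatic, X3) → no; 16× c (aromatic, X3) → no; 1× O (X2) → no; 2× C (X2) → match.
That gives 2 matching atoms.

2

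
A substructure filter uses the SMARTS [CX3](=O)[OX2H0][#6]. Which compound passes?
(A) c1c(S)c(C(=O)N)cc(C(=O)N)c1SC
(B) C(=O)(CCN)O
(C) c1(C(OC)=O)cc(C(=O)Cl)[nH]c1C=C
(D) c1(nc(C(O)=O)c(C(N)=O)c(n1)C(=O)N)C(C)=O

[CX3](=O)[OX2H0][#6] describes a carbonyl carbon bonded to an oxygen that is itself bonded to carbon (no H on that O) (an ester).
(A) has a primary amide (-C(=O)NH2) but the carbonyl is bonded to N, not to an O-C linkage.
(B) has a carboxylic acid group (-C(=O)OH) but the singly-bonded O carries H (OX2H1, not H0).
(C) contains a methyl-ester group (-C(=O)OCH3), which satisfies every atom and bond constraint.
(D) has a primary amide (-C(=O)NH2) but the carbonyl is bonded to N, not to an O-C linkage.
So the answer is (C).

C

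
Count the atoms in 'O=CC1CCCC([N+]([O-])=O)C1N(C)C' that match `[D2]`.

4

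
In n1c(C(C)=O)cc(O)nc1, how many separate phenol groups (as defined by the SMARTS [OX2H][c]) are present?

1

[OX2H][c] is the SMARTS for a phenol: a hydroxyl oxygen attached to an aromatic carbon.
Exactly one fragment in the molecule meets all constraints, giving 1 match.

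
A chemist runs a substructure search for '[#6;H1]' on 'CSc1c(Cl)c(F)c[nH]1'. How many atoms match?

1

Check the 9 heavy atoms by environment: 1× n (aromatic, H1) → no; 1× c (aromatic, H1) → match; 3× c (aromatic, H0) → no; 1× Cl (H0) → no; 1× F (H0) → no; 1× S (H0) → no; 1× C (H3) → no.
That gives 1 matching atom.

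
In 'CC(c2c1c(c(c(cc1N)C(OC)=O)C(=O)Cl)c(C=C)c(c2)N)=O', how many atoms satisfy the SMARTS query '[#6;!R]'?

7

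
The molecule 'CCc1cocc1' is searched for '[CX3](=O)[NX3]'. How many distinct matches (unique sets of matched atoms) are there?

0

[CX3](=O)[NX3] is the SMARTS for an amide: a carbonyl carbon bonded to a trivalent nitrogen.
No fragment in the molecule satisfies every constraint, giving 0 matches.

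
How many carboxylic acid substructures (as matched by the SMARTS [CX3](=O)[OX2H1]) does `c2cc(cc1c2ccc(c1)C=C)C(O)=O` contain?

[CX3](=O)[OX2H1] is the SMARTS for a carboxylic acid: an sp2 carbon double-bonded to O and single-bonded to an -OH oxygen.
Exactly one fragment in the molecule meets all constraints, giving 1 match.

1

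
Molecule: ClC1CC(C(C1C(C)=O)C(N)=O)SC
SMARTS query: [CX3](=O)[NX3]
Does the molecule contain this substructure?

Yes

The pattern [CX3](=O)[NX3] describes a carbonyl carbon bonded to a trivalent nitrogen — an amide.
The molecule carries a primary amide (-C(=O)NH2), whose atoms satisfy every constraint of the query, so the pattern matches.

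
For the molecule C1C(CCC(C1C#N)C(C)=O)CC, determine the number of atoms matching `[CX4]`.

9

The query [CX4] means: C with X4: aliphatic carbon with exactly 4 total connections (bonds + H).
Check the 13 heavy atoms by environment: 9× C (X4) → match; 1× C (X3) → no; 1× O (X1) → no; 1× C (X2) → no; 1× N (X1) → no.
That gives 9 matching atoms.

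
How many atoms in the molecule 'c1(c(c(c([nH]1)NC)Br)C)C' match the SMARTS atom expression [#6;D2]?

0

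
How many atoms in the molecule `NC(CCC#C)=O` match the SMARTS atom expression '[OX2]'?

The query [OX2] means: aliphatic oxygen with two total connections — ether, hydroxyl, or ester single-bond O.
Check the 7 heavy atoms by environment: 2× C (X4) → no; 2× C (X2) → no; 1× C (X3) → no; 1× O (X1) → no; 1× N (X3) → no.
No environment satisfies the query, so 0 matching atoms.

0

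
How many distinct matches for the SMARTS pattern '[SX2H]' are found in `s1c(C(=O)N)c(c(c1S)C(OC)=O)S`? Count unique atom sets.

[SX2H] is the SMARTS for a thiol: an aliphatic sulfur with two connections, one being H.
The molecule carries 2 separate instances of a thiol (-SH) meeting every constraint; each maps to a distinct set of atoms, giving 2 matches.

2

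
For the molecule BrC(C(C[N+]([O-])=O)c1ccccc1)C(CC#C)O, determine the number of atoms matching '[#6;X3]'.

Check the 18 heavy atoms by environment: 5× C (X4) → no; 1× N (charge +1, X3) → no; 1× O (charge -1, X1) → no; 1× O (X1) → no; 6× c (aromatic, X3) → match; 1× O (X2) → no; 1× Br (X1) → no; 2× C (X2) → no.
That gives 6 matching atoms.

6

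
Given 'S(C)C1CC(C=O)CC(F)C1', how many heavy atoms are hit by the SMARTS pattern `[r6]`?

The query [r6] means: r6 matches atoms in a six-membered ring.
Check the 11 heavy atoms by environment: 6× C (in 6-ring) → match; 1× F (acyclic) → no; 2× C (acyclic) → no; 1× O (acyclic) → no; 1× S (acyclic) → no.
That gives 6 matching atoms.

6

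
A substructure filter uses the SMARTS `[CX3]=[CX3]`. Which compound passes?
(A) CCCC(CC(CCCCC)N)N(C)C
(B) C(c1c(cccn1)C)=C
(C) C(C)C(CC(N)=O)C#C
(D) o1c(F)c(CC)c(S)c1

B

[CX3]=[CX3] describes a non-aromatic C=C double bond between two sp2 carbons (an alkene).
(A) has an ethyl group (-CH2CH3) but its C-C bond is a single bond between CX4 carbons, not CX3=CX3.
(B) contains a vinyl group (-CH=CH2), which satisfies every atom and bond constraint.
(C) has an ethynyl group (-C#CH) but the C-C bond is a triple bond, not a double bond.
(D) has an ethyl group (-CH2CH3) but its C-C bond is a single bond between CX4 carbons, not CX3=CX3.
So the answer is (B).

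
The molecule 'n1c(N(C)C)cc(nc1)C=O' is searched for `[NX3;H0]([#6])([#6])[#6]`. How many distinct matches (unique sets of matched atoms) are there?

1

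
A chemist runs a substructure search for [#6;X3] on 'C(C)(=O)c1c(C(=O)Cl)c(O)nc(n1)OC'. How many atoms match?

The query [#6;X3] means: any carbon (aromatic or not) with three total connections.
Check the 15 heavy atoms by environment: 2× n (aromatic, X2) → no; 4× c (aromatic, X3) → match; 2× O (X2) → no; 2× C (X4) → no; 2× C (X3) → match; 2× O (X1) → no; 1× Cl (X1) → no.
Summing the matching environments: 4 + 2 = 6 matching atoms.

6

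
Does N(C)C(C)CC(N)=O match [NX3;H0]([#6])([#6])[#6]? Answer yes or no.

The pattern [NX3;H0]([#6])([#6])[#6] describes a trivalent nitrogen with no H, bonded to three carbons — a tertiary amine.
The closest candidate here is a primary amide (-C(=O)NH2), but the amide nitrogen has H2 and only one carbon neighbour. No other fragment satisfies the full query, so there is no match.

No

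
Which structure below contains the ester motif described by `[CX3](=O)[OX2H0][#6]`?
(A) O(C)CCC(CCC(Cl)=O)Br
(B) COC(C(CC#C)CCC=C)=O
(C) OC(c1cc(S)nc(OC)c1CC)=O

B

[CX3](=O)[OX2H0][#6] describes a carbonyl carbon bonded to an oxygen that is itself bonded to carbon (no H on that O) (an ester).
(A) has a methoxy ether (-OCH3) but the ether oxygen is not adjacent to a C=O carbon.
(B) contains a methyl-ester group (-C(=O)OCH3), which satisfies every atom and bond constraint.
(C) has a carboxylic acid group (-C(=O)OH) but the singly-bonded O carries H (OX2H1, not H0).
So the answer is (B).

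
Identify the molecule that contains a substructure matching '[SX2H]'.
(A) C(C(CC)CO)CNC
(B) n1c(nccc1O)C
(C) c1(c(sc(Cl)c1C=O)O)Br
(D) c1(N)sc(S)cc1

[SX2H] describes an aliphatic sulfur with two connections, one being H (a thiol).
(A) has a hydroxyl group (-OH) but it is an -OH, not an -SH.
(B) has a hydroxyl group (-OH) but it is an -OH, not an -SH.
(C) has a hydroxyl group (-OH) but it is an -OH, not an -SH.
(D) contains a thiol (-SH), which satisfies every atom and bond constraint.
So the answer is (D).

D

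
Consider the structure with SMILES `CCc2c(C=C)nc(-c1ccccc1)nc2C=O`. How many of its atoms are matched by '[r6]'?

The query [r6] means: r6 matches atoms in a six-membered ring.
Check the 18 heavy atoms by environment: 2× n (aromatic, in 6-ring) → match; 10× c (aromatic, in 6-ring) → match; 5× C (acyclic) → no; 1× O (acyclic) → no.
Summing the matching environments: 2 + 10 = 12 matching atoms.

12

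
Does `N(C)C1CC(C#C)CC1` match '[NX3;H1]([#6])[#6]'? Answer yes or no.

Yes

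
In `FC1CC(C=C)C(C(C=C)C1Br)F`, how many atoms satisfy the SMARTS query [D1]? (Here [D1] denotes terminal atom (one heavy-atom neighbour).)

The query [D1] means: atom with exactly one heavy-atom neighbour (degree 1).
Check the 13 heavy atoms by environment: 3× C (D2) → no; 5× C (D3) → no; 2× F (D1) → match; 2× C (D1) → match; 1× Br (D1) → match.
Summing the matching environments: 2 + 2 + 1 = 5 matching atoms.

5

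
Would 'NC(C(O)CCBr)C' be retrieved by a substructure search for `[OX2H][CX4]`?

The pattern [OX2H][CX4] describes a hydroxyl oxygen bound to an sp3 (X4) carbon — an aliphatic alcohol.
The molecule carries a hydroxyl group (-OH), whose atoms satisfy every constraint of the query, so the pattern matches.

Yes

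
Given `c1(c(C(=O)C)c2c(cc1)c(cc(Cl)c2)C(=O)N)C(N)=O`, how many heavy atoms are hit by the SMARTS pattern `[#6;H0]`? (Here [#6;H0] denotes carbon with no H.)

9

Check the 20 heavy atoms by environment: 6× c (aromatic, H0) → match; 4× c (aromatic, H1) → no; 3× C (H0) → match; 3× O (H0) → no; 2× N (H2) → no; 1× Cl (H0) → no; 1× C (H3) → no.
Summing the matching environments: 6 + 3 = 9 matching atoms.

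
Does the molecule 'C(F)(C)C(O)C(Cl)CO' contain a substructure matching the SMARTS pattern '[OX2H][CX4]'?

Yes

The pattern [OX2H][CX4] describes a hydroxyl oxygen bound to an sp3 (X4) carbon — an aliphatic alcohol.
The molecule carries a hydroxyl group (-OH), whose atoms satisfy every constraint of the query, so the pattern matches.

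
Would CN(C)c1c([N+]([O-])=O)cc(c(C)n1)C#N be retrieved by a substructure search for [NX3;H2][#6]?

No

The pattern [NX3;H2][#6] describes a trivalent nitrogen with two H attached to carbon — a primary amine.
The closest candidate here is a nitrile (-C#N), but the nitrogen is NX1 (triple-bonded), not NX3 with two H. No other fragment satisfies the full query, so there is no match.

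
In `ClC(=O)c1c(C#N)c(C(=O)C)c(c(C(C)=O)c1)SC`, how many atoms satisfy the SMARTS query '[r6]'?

6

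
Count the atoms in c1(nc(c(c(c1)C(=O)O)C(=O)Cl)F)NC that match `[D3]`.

The query [D3] means: atom with exactly three heavy-atom neighbours.
Check the 15 heavy atoms by environment: 1× n (aromatic, D2) → no; 4× c (aromatic, D3) → match; 1× c (aromatic, D2) → no; 1× N (D2) → no; 1× C (D1) → no; 2× C (D3) → match; 3× O (D1) → no; 1× F (D1) → no; 1× Cl (D1) → no.
Summing the matching environments: 4 + 2 = 6 matching atoms.

6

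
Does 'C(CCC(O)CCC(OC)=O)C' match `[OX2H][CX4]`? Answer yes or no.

Yes

The pattern [OX2H][CX4] describes a hydroxyl oxygen bound to an sp3 (X4) carbon — an aliphatic alcohol.
The molecule carries a hydroxyl group (-OH), whose atoms satisfy every constraint of the query, so the pattern matches.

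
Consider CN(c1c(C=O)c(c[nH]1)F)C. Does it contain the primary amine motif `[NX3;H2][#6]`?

The pattern [NX3;H2][#6] describes a trivalent nitrogen with two H attached to carbon — a primary amine.
The closest candidate here is a dimethylamino group (-N(CH3)2), but the nitrogen has H0, not H2. No other fragment satisfies the full query, so there is no match.

No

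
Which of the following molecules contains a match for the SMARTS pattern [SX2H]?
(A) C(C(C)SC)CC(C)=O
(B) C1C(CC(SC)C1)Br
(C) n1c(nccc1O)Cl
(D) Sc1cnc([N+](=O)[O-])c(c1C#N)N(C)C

D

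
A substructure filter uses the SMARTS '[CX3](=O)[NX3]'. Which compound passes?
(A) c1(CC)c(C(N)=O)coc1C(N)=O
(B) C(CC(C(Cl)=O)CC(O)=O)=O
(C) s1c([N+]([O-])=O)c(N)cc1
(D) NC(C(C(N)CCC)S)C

[CX3](=O)[NX3] describes a carbonyl carbon bonded to a trivalent nitrogen (an amide).
(A) contains a primary amide (-C(=O)NH2), which satisfies every atom and bond constraint.
(B) has a carboxylic acid group (-C(=O)OH) but the carbonyl is bonded to O, not to an NX3 nitrogen.
(C) has a primary amino group (-NH2) but the -NH2 is not attached to a carbonyl carbon.
(D) has a primary amino group (-NH2) but the -NH2 is not attached to a carbonyl carbon.
So the answer is (A).

A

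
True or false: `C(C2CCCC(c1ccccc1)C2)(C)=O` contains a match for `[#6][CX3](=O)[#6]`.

The pattern [#6][CX3](=O)[#6] describes a carbonyl carbon (no H) flanked by two carbons — a ketone.
The molecule carries an acetyl/ketone group (-C(=O)CH3), whose atoms satisfy every constraint of the query, so the pattern matches.

True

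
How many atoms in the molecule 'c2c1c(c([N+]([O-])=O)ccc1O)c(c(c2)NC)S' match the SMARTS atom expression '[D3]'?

7

The query [D3] means: atom with exactly three heavy-atom neighbours.
Check the 17 heavy atoms by environment: 6× c (aromatic, D3) → match; 4× c (aromatic, D2) → no; 2× O (D1) → no; 1× S (D1) → no; 1× N (charge +1, D3) → match; 1× O (charge -1, D1) → no; 1× N (D2) → no; 1× C (D1) → no.
Summing the matching environments: 6 + 1 = 7 matching atoms.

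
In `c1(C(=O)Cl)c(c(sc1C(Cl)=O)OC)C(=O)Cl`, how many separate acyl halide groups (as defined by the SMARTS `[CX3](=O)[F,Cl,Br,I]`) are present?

3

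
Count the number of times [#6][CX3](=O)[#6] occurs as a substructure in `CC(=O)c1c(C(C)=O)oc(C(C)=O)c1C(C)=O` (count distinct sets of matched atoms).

[#6][CX3](=O)[#6] is the SMARTS for a ketone: a carbonyl carbon (no H) flanked by two carbons.
The molecule carries 4 separate instances of an acetyl/ketone group (-C(=O)CH3) meeting every constraint; each maps to a distinct set of atoms, giving 4 matches.

4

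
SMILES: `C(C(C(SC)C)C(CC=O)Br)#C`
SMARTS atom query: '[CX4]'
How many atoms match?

Check the 12 heavy atoms by environment: 6× C (X4) → match; 2× C (X2) → no; 1× C (X3) → no; 1× O (X1) → no; 1× S (X2) → no; 1× Br (X1) → no.
That gives 6 matching atoms.

6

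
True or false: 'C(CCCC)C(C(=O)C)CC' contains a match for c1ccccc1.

The pattern c1ccccc1 describes six aromatic carbons in a ring — a benzene ring.
The closest candidate here is a methyl group (-CH3), but no six-membered all-carbon aromatic ring is present. No other fragment satisfies the full query, so there is no match.

False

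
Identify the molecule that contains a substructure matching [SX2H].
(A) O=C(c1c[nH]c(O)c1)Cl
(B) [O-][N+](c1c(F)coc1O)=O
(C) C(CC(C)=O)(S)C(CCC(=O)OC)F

[SX2H] describes an aliphatic sulfur with two connections, one being H (a thiol).
(A) has a hydroxyl group (-OH) but it is an -OH, not an -SH.
(B) has a hydroxyl group (-OH) but it is an -OH, not an -SH.
(C) contains a thiol (-SH), which satisfies every atom and bond constraint.
So the answer is (C).

C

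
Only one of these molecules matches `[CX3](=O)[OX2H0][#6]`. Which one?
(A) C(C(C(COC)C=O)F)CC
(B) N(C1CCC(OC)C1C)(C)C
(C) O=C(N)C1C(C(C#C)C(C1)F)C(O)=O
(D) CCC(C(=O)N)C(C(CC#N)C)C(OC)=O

D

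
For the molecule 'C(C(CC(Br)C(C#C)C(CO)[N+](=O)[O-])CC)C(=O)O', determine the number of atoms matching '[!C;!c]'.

The query [!C;!c] means: neither aliphatic nor aromatic carbon — same as [!#6].
Check the 19 heavy atoms by environment: 12× C → no; 4× O → match; 1× Br → match; 1× N (charge +1) → match; 1× O (charge -1) → match.
Summing the matching environments: 4 + 1 + 1 + 1 = 7 matching atoms.

7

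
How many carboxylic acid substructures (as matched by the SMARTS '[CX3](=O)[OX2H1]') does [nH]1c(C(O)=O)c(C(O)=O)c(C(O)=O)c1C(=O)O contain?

4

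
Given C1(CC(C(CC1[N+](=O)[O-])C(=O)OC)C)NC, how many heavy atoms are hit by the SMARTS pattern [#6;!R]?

4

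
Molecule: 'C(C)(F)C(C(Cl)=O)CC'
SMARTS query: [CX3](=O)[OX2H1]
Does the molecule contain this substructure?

No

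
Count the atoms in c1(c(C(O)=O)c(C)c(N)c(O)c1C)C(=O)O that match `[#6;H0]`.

8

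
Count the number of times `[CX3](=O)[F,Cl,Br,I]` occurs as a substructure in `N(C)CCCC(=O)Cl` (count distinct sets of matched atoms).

[CX3](=O)[F,Cl,Br,I] is the SMARTS for an acyl halide: a carbonyl carbon bonded to a halogen.
Exactly one fragment in the molecule meets all constraints, giving 1 match.

1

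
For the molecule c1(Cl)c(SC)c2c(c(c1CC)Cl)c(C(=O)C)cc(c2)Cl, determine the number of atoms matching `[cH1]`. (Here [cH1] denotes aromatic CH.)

Check the 20 heavy atoms by environment: 8× c (aromatic, H0) → no; 2× c (aromatic, H1) → match; 1× C (H2) → no; 3× C (H3) → no; 1× S (H0) → no; 1× C (H0) → no; 1× O (H0) → no; 3× Cl (H0) → no.
That gives 2 matching atoms.

2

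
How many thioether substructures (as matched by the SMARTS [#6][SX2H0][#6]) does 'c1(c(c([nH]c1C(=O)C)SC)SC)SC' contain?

3

[#6][SX2H0][#6] is the SMARTS for a thioether: an aliphatic sulfur bridging two carbons with no H on the sulfur.
The molecule carries 3 separate instances of a methylthio ether (-SCH3) meeting every constraint; each maps to a distinct set of atoms, giving 3 matches.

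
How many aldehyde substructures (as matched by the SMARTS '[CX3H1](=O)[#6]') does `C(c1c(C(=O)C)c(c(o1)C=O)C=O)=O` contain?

[CX3H1](=O)[#6] is the SMARTS for an aldehyde: an sp2 carbon with one H, double-bonded to O and single-bonded to carbon.
The molecule carries 3 separate instances of an aldehyde (-CHO) meeting every constraint; each maps to a distinct set of atoms, giving 3 matches.

3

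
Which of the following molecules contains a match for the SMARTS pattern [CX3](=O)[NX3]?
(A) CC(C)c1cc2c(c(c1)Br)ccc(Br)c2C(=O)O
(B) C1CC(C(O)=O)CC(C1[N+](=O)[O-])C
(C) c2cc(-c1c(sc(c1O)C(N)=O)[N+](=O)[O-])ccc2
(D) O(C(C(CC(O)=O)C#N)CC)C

C

[CX3](=O)[NX3] describes a carbonyl carbon bonded to a trivalent nitrogen (an amide).
(A) has a carboxylic acid group (-C(=O)OH) but the carbonyl is bonded to O, not to an NX3 nitrogen.
(B) has a carboxylic acid group (-C(=O)OH) but the carbonyl is bonded to O, not to an NX3 nitrogen.
(C) contains a primary amide (-C(=O)NH2), which satisfies every atom and bond constraint.
(D) has a nitrile (-C#N) but the nitrile N is NX1 (triple-bonded), not NX3.
So the answer is (C).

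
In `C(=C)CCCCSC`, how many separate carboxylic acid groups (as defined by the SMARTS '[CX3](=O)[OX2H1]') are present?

0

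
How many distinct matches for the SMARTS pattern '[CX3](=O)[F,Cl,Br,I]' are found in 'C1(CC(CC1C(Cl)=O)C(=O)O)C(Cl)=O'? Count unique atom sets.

2

[CX3](=O)[F,Cl,Br,I] is the SMARTS for an acyl halide: a carbonyl carbon bonded to a halogen.
The molecule carries 2 separate instances of an acyl chloride (-C(=O)Cl) meeting every constraint; each maps to a distinct set of atoms, giving 2 matches.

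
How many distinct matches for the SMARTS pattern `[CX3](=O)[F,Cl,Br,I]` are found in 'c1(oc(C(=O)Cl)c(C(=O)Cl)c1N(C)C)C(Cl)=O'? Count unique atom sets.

[CX3](=O)[F,Cl,Br,I] is the SMARTS for an acyl halide: a carbonyl carbon bonded to a halogen.
The molecule carries 3 separate instances of an acyl chloride (-C(=O)Cl) meeting every constraint; each maps to a distinct set of atoms, giving 3 matches.

3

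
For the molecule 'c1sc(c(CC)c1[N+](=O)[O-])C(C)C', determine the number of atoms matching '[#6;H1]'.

2

The query [#6;H1] means: any carbon bearing exactly one hydrogen.
Check the 13 heavy atoms by environment: 1× s (aromatic, H0) → no; 1× c (aromatic, H1) → match; 3× c (aromatic, H0) → no; 1× C (H2) → no; 3× C (H3) → no; 1× N (charge +1, H0) → no; 1× O (charge -1, H0) → no; 1× O (H0) → no; 1× C (H1) → match.
Summing the matching environments: 1 + 1 = 2 matching atoms.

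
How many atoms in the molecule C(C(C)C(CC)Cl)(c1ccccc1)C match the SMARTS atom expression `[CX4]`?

7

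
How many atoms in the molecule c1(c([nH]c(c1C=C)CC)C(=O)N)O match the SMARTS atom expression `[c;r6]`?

0

Check the 13 heavy atoms by environment: 1× n (aromatic, in 5-ring) → no; 4× c (aromatic, in 5-ring) → no; 5× C (acyclic) → no; 2× O (acyclic) → no; 1× N (acyclic) → no.
No environment satisfies the query, so 0 matching atoms.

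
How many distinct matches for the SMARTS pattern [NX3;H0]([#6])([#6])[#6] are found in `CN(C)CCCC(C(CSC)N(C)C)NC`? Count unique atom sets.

2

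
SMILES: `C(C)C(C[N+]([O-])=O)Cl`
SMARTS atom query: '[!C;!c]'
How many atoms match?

Check the 8 heavy atoms by environment: 4× C → no; 1× N (charge +1) → match; 1× O (charge -1) → match; 1× O → match; 1× Cl → match.
Summing the matching environments: 1 + 1 + 1 + 1 = 4 matching atoms.

4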